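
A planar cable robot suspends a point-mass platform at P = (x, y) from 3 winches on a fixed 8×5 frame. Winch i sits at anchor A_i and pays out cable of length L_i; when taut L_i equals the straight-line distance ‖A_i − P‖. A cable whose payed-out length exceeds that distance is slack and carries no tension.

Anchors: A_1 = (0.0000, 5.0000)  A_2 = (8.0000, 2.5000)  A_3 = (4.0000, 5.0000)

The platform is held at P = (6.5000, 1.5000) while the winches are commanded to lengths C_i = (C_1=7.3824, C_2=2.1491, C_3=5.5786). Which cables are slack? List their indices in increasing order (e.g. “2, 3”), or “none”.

2, 3

cable 1: L_1 = ‖A_1−P‖ = 7.3824;  C_1 = 7.3824 → taut
cable 2: L_2 = ‖A_2−P‖ = 1.8028;  C_2 = 2.1491 → slack
cable 3: L_3 = ‖A_3−P‖ = 4.3012;  C_3 = 5.5786 → slack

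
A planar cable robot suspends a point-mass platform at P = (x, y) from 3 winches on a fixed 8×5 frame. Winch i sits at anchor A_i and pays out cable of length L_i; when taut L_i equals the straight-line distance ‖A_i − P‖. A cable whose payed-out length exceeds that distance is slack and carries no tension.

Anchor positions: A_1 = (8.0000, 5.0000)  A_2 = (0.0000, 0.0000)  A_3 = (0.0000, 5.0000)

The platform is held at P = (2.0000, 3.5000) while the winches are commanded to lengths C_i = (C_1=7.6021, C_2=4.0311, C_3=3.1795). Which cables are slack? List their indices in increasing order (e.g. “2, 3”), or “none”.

cable 1: √((6.0000)²+(1.5000)²)=6.1847, C_1=7.6021: slack
cable 2: √((-2.0000)²+(-3.5000)²)=4.0311, C_2=4.0311: taut
cable 3: √((-2.0000)²+(1.5000)²)=2.5000, C_3=3.1795: slack

1, 3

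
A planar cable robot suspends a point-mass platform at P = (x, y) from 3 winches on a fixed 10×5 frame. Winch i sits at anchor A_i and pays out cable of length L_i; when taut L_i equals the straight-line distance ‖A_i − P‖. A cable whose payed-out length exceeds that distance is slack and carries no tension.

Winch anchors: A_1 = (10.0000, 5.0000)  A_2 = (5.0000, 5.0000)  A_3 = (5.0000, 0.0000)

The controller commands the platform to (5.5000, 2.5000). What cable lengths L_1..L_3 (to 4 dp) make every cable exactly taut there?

L_1: Δ = A_1−P = (4.5000, 2.5000) → ‖Δ‖ = √26.5000 = 5.1478
L_2: Δ = A_2−P = (-0.5000, 2.5000) → ‖Δ‖ = √6.5000 = 2.5495
L_3: Δ = A_3−P = (-0.5000, -2.5000) → ‖Δ‖ = √6.5000 = 2.5495

(5.1478, 2.5495, 2.5495)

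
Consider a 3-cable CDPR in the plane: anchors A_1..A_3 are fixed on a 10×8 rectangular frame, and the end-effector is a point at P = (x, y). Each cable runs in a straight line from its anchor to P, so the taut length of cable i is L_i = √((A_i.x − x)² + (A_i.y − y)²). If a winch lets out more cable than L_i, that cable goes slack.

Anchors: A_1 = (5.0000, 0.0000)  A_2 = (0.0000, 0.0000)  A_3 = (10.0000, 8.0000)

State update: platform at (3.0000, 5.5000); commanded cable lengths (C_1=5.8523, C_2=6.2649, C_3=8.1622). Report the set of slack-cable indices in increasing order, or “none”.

cable 1: L_1 = ‖A_1−P‖ = 5.8523;  C_1 = 5.8523 → taut
cable 2: L_2 = ‖A_2−P‖ = 6.2650;  C_2 = 6.2649 → taut
cable 3: L_3 = ‖A_3−P‖ = 7.4330;  C_3 = 8.1622 → slack

3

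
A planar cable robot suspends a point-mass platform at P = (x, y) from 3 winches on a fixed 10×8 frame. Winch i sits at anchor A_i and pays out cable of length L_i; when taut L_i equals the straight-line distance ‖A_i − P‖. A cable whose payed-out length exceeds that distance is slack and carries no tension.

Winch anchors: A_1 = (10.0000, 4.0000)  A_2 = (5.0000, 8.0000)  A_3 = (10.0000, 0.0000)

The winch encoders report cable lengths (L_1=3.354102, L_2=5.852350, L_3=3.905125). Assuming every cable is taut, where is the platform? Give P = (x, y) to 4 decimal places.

(7.0000, 2.5000)

circle eqns → linear via eq_j − eq_1; set c_j = A_j·A_j − L_j²
c_1 = 100.0000+16.0000−11.2500 = 104.7500
10.0000·x − 8.0000·y = c_1−c_2 = 50.0000
0.0000·x + 8.0000·y = c_1−c_3 = 20.0000
solve first two rows → x=7.0000, y=2.5000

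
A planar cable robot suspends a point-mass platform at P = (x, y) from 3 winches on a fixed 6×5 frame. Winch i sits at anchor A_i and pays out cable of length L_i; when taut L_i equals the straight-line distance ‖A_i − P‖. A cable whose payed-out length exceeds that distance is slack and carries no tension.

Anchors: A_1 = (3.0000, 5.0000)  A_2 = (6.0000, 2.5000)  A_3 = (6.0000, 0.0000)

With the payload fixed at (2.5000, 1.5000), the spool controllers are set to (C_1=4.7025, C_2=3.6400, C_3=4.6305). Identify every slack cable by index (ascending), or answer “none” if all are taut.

cable 1: √((0.5000)²+(3.5000)²)=3.5355, C_1=4.7025: slack
cable 2: √((3.5000)²+(1.0000)²)=3.6401, C_2=3.6400: taut
cable 3: √((3.5000)²+(-1.5000)²)=3.8079, C_3=4.6305: slack

1, 3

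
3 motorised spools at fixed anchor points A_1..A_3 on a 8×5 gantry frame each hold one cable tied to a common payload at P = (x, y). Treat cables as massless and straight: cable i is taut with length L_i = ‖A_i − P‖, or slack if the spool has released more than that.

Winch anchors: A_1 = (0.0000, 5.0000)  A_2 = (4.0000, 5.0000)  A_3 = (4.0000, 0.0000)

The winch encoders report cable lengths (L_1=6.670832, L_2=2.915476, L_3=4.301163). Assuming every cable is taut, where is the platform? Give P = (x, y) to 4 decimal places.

(6.5000, 3.5000)

each cable: (A_i−P)·(A_i−P) = L_i²; let q_i = ‖A_i‖²−L_i²
q_1 = 0.0000+25.0000−44.5000 = -19.5000
row 1: -8.0000x + 0.0000y = -52.0000  (q_2=32.5000)
row 2: -8.0000x + 10.0000y = -17.0000  (q_3=-2.5000)
Cramer on rows 1–2 → x = 6.5000, y = 3.5000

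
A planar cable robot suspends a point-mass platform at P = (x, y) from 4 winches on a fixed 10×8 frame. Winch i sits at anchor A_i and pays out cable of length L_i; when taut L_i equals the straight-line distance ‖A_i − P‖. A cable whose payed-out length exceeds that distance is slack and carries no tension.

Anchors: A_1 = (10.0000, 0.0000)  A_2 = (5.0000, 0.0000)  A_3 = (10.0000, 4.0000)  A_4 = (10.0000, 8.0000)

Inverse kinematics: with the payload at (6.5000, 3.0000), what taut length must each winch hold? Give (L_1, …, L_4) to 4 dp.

(4.6098, 3.3541, 3.6401, 6.1033)

L_1: Δ = A_1−P = (3.5000, -3.0000) → ‖Δ‖ = √21.2500 = 4.6098
L_2: Δ = A_2−P = (-1.5000, -3.0000) → ‖Δ‖ = √11.2500 = 3.3541
L_3: Δ = A_3−P = (3.5000, 1.0000) → ‖Δ‖ = √13.2500 = 3.6401
L_4: Δ = A_4−P = (3.5000, 5.0000) → ‖Δ‖ = √37.2500 = 6.1033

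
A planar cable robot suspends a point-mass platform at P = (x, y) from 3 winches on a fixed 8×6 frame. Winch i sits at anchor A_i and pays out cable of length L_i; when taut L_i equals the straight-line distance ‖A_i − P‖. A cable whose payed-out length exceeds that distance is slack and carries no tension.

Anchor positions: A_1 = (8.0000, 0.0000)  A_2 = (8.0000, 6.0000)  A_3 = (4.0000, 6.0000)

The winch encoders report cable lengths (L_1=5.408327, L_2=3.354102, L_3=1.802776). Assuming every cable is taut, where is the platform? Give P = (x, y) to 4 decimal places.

circle eqns → linear via eq_j − eq_1; set k_j = A_j·A_j − L_j²
k_1 = 64.0000+0.0000−29.2500 = 34.7500
0.0000·x − 12.0000·y = k_1−k_2 = -54.0000
8.0000·x − 12.0000·y = k_1−k_3 = -14.0000
solve first two rows → x=5.0000, y=4.5000

(5.0000, 4.5000)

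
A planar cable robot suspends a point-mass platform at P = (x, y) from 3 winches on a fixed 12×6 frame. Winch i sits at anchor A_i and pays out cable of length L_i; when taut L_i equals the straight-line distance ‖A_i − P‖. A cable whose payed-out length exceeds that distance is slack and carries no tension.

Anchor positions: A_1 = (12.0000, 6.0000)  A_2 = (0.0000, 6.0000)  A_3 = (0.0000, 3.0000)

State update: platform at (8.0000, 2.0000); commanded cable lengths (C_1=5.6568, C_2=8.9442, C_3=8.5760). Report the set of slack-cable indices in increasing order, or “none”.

cable 1: √((4.0000)²+(4.0000)²)=5.6569, C_1=5.6568: taut
cable 2: √((-8.0000)²+(4.0000)²)=8.9443, C_2=8.9442: taut
cable 3: √((-8.0000)²+(1.0000)²)=8.0623, C_3=8.5760: slack

3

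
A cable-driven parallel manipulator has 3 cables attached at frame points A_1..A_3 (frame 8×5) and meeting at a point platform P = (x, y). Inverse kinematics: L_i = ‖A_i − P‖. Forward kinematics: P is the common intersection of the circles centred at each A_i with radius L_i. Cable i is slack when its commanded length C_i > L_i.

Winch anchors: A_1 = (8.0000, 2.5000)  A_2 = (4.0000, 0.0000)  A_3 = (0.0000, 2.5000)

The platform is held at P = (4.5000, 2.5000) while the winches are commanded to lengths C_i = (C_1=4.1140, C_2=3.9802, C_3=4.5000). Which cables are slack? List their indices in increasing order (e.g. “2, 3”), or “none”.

i=1: geometric 3.5000 vs commanded 4.1140 ⇒ slack
i=2: geometric 2.5495 vs commanded 3.9802 ⇒ slack
i=3: geometric 4.5000 vs commanded 4.5000 ⇒ taut

1, 2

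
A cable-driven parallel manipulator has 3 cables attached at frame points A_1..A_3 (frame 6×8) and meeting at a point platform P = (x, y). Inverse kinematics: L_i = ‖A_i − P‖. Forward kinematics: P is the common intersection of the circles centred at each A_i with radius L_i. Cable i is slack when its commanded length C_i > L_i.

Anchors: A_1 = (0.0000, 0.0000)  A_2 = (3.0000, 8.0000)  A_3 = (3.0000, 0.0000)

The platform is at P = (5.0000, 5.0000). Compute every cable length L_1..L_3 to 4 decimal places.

L_1: Δ = A_1−P = (-5.0000, -5.0000) → ‖Δ‖ = √50.0000 = 7.0711
L_2: Δ = A_2−P = (-2.0000, 3.0000) → ‖Δ‖ = √13.0000 = 3.6056
L_3: Δ = A_3−P = (-2.0000, -5.0000) → ‖Δ‖ = √29.0000 = 5.3852

(7.0711, 3.6056, 5.3852)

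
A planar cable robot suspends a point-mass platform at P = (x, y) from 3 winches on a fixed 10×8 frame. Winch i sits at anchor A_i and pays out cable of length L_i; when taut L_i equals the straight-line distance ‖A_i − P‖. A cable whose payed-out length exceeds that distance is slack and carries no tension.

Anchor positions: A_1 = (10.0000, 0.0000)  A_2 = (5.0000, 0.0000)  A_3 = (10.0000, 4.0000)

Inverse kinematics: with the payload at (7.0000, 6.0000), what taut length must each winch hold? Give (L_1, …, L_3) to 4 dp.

cable 1: Δx=3.0000, Δy=-6.0000; L_1 = √(Δx²+Δy²) = 6.7082
cable 2: Δx=-2.0000, Δy=-6.0000; L_2 = √(Δx²+Δy²) = 6.3246
cable 3: Δx=3.0000, Δy=-2.0000; L_3 = √(Δx²+Δy²) = 3.6056

(6.7082, 6.3246, 3.6056)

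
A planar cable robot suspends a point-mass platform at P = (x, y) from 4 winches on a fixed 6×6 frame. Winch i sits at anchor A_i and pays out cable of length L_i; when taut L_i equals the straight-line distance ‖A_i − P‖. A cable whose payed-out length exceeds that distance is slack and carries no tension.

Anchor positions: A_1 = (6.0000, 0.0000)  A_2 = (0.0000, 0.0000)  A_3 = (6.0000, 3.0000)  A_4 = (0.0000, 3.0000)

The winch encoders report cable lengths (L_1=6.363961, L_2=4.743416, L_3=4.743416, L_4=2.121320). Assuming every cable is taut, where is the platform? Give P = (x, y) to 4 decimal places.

expand ‖A_i−P‖²=L_i² and subtract eq 1 (c_i ≔ ‖A_i‖²−L_i²)
c_1 = 36.0000+0.0000−40.5000 = -4.5000
eq1−eq2 → [12.0000  0.0000]·P = 18.0000
eq1−eq3 → [0.0000  -6.0000]·P = -27.0000
eq1−eq4 → [12.0000  -6.0000]·P = -9.0000
2×2 solve → P = (1.5000, 4.5000)
check cable 4: ‖A_4−P‖² = 4.5000 ≈ L_4² = 4.5000 ✓

(1.5000, 4.5000)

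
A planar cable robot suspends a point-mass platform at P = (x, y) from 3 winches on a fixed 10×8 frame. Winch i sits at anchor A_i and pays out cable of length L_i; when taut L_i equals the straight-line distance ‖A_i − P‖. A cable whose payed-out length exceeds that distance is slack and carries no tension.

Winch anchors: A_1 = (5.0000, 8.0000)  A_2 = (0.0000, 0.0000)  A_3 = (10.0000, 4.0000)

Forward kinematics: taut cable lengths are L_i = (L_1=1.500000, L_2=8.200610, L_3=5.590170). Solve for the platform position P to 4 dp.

expand ‖A_i−P‖²=L_i² and subtract eq 1 (q_i ≔ ‖A_i‖²−L_i²)
q_1 = 25.0000+64.0000−2.2500 = 86.7500
eq1−eq2 → [10.0000  16.0000]·P = 154.0000
eq1−eq3 → [-10.0000  8.0000]·P = 2.0000
2×2 solve → P = (5.0000, 6.5000)

(5.0000, 6.5000)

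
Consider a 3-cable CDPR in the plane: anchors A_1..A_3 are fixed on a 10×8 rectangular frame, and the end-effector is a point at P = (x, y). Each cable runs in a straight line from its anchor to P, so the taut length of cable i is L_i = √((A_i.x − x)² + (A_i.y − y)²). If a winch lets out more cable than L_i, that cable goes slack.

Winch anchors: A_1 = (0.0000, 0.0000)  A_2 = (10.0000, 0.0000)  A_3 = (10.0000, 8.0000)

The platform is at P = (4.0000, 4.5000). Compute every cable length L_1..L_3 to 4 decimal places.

(6.0208, 7.5000, 6.9462)

L_1: Δ = A_1−P = (-4.0000, -4.5000) → ‖Δ‖ = √36.2500 = 6.0208
L_2: Δ = A_2−P = (6.0000, -4.5000) → ‖Δ‖ = √56.2500 = 7.5000
L_3: Δ = A_3−P = (6.0000, 3.5000) → ‖Δ‖ = √48.2500 = 6.9462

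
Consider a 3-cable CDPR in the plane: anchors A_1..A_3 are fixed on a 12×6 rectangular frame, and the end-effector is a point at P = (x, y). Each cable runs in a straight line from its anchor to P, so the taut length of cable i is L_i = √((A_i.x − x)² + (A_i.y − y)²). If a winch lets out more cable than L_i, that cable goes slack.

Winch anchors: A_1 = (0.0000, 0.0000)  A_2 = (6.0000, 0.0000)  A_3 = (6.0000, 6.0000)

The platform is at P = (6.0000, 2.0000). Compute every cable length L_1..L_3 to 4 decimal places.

L_1: Δ = A_1−P = (-6.0000, -2.0000) → ‖Δ‖ = √40.0000 = 6.3246
L_2: Δ = A_2−P = (0.0000, -2.0000) → ‖Δ‖ = √4.0000 = 2.0000
L_3: Δ = A_3−P = (0.0000, 4.0000) → ‖Δ‖ = √16.0000 = 4.0000

(6.3246, 2.0000, 4.0000)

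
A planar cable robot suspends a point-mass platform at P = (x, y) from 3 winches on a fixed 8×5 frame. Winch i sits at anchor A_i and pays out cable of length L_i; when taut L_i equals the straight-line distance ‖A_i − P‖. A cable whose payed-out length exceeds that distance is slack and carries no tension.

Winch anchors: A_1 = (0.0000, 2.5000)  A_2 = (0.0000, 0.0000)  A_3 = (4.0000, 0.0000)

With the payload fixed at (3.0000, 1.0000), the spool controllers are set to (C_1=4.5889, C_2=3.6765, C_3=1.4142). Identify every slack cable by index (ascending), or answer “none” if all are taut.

cable 1: L_1 = ‖A_1−P‖ = 3.3541;  C_1 = 4.5889 → slack
cable 2: L_2 = ‖A_2−P‖ = 3.1623;  C_2 = 3.6765 → slack
cable 3: L_3 = ‖A_3−P‖ = 1.4142;  C_3 = 1.4142 → taut

1, 2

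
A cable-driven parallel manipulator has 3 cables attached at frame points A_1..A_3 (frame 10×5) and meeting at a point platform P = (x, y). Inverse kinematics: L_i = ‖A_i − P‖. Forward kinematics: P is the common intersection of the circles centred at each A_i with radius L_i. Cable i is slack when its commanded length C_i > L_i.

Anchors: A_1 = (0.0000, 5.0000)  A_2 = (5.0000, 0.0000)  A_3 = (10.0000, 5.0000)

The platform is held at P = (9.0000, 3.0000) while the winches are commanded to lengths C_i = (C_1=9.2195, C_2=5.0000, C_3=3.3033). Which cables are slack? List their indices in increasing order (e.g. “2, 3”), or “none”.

cable 1: L_1 = ‖A_1−P‖ = 9.2195;  C_1 = 9.2195 → taut
cable 2: L_2 = ‖A_2−P‖ = 5.0000;  C_2 = 5.0000 → taut
cable 3: L_3 = ‖A_3−P‖ = 2.2361;  C_3 = 3.3033 → slack

3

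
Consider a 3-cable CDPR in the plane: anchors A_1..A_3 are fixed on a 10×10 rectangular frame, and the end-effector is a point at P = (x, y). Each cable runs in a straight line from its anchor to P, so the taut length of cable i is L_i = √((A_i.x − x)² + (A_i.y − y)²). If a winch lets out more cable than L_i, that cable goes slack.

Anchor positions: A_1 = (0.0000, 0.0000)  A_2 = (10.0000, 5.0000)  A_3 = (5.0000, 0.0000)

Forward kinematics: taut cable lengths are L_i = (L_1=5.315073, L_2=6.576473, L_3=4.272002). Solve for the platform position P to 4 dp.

circle eqns → linear via eq_j − eq_1; set q_j = A_j·A_j − L_j²
q_1 = 0.0000+0.0000−28.2500 = -28.2500
-20.0000·x − 10.0000·y = q_1−q_2 = -110.0000
-10.0000·x + 0.0000·y = q_1−q_3 = -35.0000
solve first two rows → x=3.5000, y=4.0000

(3.5000, 4.0000)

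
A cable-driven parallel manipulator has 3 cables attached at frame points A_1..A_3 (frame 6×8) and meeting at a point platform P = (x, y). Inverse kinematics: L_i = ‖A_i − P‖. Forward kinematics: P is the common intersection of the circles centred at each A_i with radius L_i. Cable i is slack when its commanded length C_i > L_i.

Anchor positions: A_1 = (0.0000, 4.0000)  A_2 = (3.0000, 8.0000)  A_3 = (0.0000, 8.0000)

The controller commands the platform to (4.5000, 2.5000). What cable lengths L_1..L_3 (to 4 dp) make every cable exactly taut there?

L_1: Δ = A_1−P = (-4.5000, 1.5000) → ‖Δ‖ = √22.5000 = 4.7434
L_2: Δ = A_2−P = (-1.5000, 5.5000) → ‖Δ‖ = √32.5000 = 5.7009
L_3: Δ = A_3−P = (-4.5000, 5.5000) → ‖Δ‖ = √50.5000 = 7.1063

(4.7434, 5.7009, 7.1063)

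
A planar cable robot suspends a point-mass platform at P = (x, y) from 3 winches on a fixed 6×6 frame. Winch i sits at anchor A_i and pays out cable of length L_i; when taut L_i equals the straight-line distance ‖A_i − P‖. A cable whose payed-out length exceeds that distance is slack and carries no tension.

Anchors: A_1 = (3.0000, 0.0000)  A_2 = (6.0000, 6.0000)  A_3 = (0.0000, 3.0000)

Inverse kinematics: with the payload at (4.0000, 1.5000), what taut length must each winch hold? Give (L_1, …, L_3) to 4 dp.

(1.8028, 4.9244, 4.2720)

cable 1: Δx=-1.0000, Δy=-1.5000; L_1 = √(Δx²+Δy²) = 1.8028
cable 2: Δx=2.0000, Δy=4.5000; L_2 = √(Δx²+Δy²) = 4.9244
cable 3: Δx=-4.0000, Δy=1.5000; L_3 = √(Δx²+Δy²) = 4.2720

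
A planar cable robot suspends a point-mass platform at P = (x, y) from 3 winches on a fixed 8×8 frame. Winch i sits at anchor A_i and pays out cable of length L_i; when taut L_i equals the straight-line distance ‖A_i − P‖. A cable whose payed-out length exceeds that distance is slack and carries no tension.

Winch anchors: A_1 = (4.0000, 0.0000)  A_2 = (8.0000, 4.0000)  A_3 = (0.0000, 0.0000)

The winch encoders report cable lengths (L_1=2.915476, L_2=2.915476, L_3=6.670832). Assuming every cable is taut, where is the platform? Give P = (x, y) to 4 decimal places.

(6.5000, 1.5000)

circle eqns → linear via eq_j − eq_1; set k_j = A_j·A_j − L_j²
k_1 = 16.0000+0.0000−8.5000 = 7.5000
-8.0000·x − 8.0000·y = k_1−k_2 = -64.0000
8.0000·x + 0.0000·y = k_1−k_3 = 52.0000
solve first two rows → x=6.5000, y=1.5000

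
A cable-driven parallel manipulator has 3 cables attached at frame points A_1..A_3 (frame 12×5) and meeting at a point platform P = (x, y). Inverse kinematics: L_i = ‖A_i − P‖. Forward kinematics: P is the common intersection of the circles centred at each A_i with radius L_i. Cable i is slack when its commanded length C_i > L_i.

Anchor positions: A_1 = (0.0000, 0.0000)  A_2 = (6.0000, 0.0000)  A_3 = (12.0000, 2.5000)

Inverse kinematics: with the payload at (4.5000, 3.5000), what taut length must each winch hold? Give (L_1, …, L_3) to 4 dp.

cable 1: Δx=-4.5000, Δy=-3.5000; L_1 = √(Δx²+Δy²) = 5.7009
cable 2: Δx=1.5000, Δy=-3.5000; L_2 = √(Δx²+Δy²) = 3.8079
cable 3: Δx=7.5000, Δy=-1.0000; L_3 = √(Δx²+Δy²) = 7.5664

(5.7009, 3.8079, 7.5664)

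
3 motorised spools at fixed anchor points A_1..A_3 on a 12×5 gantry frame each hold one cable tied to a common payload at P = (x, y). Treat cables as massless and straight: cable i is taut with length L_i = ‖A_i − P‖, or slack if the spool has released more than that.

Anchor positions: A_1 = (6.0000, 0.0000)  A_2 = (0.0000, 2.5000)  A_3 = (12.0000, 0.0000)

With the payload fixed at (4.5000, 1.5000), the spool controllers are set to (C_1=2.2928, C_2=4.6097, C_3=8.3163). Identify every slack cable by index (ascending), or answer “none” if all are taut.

1, 3

cable 1: L_1 = ‖A_1−P‖ = 2.1213;  C_1 = 2.2928 → slack
cable 2: L_2 = ‖A_2−P‖ = 4.6098;  C_2 = 4.6097 → taut
cable 3: L_3 = ‖A_3−P‖ = 7.6485;  C_3 = 8.3163 → slack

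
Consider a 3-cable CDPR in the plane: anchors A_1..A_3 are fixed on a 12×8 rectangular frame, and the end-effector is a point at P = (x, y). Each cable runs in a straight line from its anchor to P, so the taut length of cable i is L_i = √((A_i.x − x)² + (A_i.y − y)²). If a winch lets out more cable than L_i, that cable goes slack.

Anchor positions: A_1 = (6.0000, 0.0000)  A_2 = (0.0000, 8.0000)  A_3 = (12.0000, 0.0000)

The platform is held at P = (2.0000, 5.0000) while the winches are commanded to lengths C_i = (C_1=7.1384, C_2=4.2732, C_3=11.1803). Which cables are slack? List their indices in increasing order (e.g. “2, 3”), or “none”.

1, 2

cable 1: L_1 = ‖A_1−P‖ = 6.4031;  C_1 = 7.1384 → slack
cable 2: L_2 = ‖A_2−P‖ = 3.6056;  C_2 = 4.2732 → slack
cable 3: L_3 = ‖A_3−P‖ = 11.1803;  C_3 = 11.1803 → taut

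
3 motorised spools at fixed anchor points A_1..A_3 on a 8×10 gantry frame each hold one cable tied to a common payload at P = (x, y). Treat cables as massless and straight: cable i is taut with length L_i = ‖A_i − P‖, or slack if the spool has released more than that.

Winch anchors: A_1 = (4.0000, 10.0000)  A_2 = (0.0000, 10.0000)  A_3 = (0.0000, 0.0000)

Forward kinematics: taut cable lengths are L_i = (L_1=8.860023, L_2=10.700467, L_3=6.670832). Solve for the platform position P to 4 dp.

expand ‖A_i−P‖²=L_i² and subtract eq 1 (k_i ≔ ‖A_i‖²−L_i²)
k_1 = 16.0000+100.0000−78.5000 = 37.5000
eq1−eq2 → [8.0000  0.0000]·P = 52.0000
eq1−eq3 → [8.0000  20.0000]·P = 82.0000
2×2 solve → P = (6.5000, 1.5000)

(6.5000, 1.5000)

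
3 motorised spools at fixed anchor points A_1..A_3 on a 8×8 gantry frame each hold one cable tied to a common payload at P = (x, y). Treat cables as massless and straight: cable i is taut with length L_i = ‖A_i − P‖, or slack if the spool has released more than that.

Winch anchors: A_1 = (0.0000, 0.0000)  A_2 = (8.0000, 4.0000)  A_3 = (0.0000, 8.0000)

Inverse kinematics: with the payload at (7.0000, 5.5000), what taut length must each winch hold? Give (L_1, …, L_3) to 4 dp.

cable 1: Δx=-7.0000, Δy=-5.5000; L_1 = √(Δx²+Δy²) = 8.9022
cable 2: Δx=1.0000, Δy=-1.5000; L_2 = √(Δx²+Δy²) = 1.8028
cable 3: Δx=-7.0000, Δy=2.5000; L_3 = √(Δx²+Δy²) = 7.4330

(8.9022, 1.8028, 7.4330)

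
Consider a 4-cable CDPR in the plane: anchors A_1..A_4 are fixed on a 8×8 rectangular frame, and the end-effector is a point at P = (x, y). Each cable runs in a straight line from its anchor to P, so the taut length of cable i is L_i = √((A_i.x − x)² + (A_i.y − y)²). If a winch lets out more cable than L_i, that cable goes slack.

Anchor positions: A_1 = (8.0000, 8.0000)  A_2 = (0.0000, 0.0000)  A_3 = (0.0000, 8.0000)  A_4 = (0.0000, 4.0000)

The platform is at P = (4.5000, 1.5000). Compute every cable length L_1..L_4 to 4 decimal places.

L_1 = √((8.0000−4.5000)² + (8.0000−1.5000)²) = 7.3824
L_2 = √((0.0000−4.5000)² + (0.0000−1.5000)²) = 4.7434
L_3 = √((0.0000−4.5000)² + (8.0000−1.5000)²) = 7.9057
L_4 = √((0.0000−4.5000)² + (4.0000−1.5000)²) = 5.1478

(7.3824, 4.7434, 7.9057, 5.1478)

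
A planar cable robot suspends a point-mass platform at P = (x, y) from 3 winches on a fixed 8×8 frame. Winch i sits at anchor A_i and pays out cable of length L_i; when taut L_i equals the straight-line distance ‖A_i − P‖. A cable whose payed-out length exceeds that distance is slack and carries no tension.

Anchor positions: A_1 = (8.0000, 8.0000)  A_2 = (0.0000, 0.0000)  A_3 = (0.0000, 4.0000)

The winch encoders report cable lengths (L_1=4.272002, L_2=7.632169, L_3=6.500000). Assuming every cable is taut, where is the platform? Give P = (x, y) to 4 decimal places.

(6.5000, 4.0000)

circle eqns → linear via eq_j − eq_1; set c_j = A_j·A_j − L_j²
c_1 = 64.0000+64.0000−18.2500 = 109.7500
16.0000·x + 16.0000·y = c_1−c_2 = 168.0000
16.0000·x + 8.0000·y = c_1−c_3 = 136.0000
solve first two rows → x=6.5000, y=4.0000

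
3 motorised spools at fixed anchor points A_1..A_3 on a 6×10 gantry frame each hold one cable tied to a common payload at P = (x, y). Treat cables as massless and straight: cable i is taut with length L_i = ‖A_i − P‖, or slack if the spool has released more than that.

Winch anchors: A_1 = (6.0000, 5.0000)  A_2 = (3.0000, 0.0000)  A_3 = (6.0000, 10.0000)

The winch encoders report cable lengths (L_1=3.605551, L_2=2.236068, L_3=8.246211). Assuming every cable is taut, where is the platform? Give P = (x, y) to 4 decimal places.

(4.0000, 2.0000)

each cable: (A_i−P)·(A_i−P) = L_i²; let c_i = ‖A_i‖²−L_i²
c_1 = 36.0000+25.0000−13.0000 = 48.0000
row 1: 6.0000x + 10.0000y = 44.0000  (c_2=4.0000)
row 2: 0.0000x − 10.0000y = -20.0000  (c_3=68.0000)
Cramer on rows 1–2 → x = 4.0000, y = 2.0000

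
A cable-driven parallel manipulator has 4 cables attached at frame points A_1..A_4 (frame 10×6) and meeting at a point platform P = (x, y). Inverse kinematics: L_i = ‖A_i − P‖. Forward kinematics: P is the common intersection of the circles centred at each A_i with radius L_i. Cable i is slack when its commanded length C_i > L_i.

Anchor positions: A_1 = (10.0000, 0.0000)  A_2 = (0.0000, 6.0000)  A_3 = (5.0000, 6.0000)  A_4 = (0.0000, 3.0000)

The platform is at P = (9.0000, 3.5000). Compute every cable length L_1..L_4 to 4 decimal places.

(3.6401, 9.3408, 4.7170, 9.0139)

L_1 = √((10.0000−9.0000)² + (0.0000−3.5000)²) = 3.6401
L_2 = √((0.0000−9.0000)² + (6.0000−3.5000)²) = 9.3408
L_3 = √((5.0000−9.0000)² + (6.0000−3.5000)²) = 4.7170
L_4 = √((0.0000−9.0000)² + (3.0000−3.5000)²) = 9.0139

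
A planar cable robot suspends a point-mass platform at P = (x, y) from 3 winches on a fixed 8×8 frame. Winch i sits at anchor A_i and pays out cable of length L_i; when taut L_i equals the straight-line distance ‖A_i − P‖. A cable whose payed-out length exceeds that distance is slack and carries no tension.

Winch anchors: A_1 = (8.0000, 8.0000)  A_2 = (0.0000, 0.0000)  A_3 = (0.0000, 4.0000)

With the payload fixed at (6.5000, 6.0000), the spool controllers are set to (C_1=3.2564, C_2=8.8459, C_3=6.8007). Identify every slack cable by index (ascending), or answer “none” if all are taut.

cable 1: L_1 = ‖A_1−P‖ = 2.5000;  C_1 = 3.2564 → slack
cable 2: L_2 = ‖A_2−P‖ = 8.8459;  C_2 = 8.8459 → taut
cable 3: L_3 = ‖A_3−P‖ = 6.8007;  C_3 = 6.8007 → taut

1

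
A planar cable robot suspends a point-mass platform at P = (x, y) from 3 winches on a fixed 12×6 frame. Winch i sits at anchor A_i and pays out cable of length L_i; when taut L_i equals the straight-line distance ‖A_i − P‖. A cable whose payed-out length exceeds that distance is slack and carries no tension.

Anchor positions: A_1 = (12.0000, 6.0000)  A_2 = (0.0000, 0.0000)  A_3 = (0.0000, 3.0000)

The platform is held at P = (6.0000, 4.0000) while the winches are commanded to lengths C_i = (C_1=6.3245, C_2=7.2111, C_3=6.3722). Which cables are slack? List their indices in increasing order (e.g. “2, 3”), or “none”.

i=1: geometric 6.3246 vs commanded 6.3245 ⇒ taut
i=2: geometric 7.2111 vs commanded 7.2111 ⇒ taut
i=3: geometric 6.0828 vs commanded 6.3722 ⇒ slack

3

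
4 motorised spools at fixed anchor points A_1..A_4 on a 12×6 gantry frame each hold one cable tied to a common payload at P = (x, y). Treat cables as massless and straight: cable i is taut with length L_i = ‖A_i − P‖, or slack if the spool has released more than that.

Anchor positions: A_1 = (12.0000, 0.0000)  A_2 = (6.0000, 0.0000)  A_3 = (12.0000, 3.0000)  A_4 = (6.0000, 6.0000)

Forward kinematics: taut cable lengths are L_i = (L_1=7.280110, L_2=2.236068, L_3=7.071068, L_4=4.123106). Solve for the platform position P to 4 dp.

each cable: (A_i−P)·(A_i−P) = L_i²; let k_i = ‖A_i‖²−L_i²
k_1 = 144.0000+0.0000−53.0000 = 91.0000
row 1: 12.0000x + 0.0000y = 60.0000  (k_2=31.0000)
row 2: 0.0000x − 6.0000y = -12.0000  (k_3=103.0000)
row 3: 12.0000x − 12.0000y = 36.0000  (k_4=55.0000)
Cramer on rows 1–2 → x = 5.0000, y = 2.0000
check cable 4: ‖A_4−P‖² = 17.0000 ≈ L_4² = 17.0000 ✓

(5.0000, 2.0000)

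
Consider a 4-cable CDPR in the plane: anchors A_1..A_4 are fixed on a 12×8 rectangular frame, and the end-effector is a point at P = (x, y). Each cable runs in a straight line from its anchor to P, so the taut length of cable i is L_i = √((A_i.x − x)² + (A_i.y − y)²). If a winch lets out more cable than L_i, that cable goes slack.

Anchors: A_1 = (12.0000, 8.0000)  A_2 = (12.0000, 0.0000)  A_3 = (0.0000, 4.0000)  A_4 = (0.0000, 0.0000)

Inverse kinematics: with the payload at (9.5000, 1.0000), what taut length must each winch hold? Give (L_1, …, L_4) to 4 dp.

L_1: Δ = A_1−P = (2.5000, 7.0000) → ‖Δ‖ = √55.2500 = 7.4330
L_2: Δ = A_2−P = (2.5000, -1.0000) → ‖Δ‖ = √7.2500 = 2.6926
L_3: Δ = A_3−P = (-9.5000, 3.0000) → ‖Δ‖ = √99.2500 = 9.9624
L_4: Δ = A_4−P = (-9.5000, -1.0000) → ‖Δ‖ = √91.2500 = 9.5525

(7.4330, 2.6926, 9.9624, 9.5525)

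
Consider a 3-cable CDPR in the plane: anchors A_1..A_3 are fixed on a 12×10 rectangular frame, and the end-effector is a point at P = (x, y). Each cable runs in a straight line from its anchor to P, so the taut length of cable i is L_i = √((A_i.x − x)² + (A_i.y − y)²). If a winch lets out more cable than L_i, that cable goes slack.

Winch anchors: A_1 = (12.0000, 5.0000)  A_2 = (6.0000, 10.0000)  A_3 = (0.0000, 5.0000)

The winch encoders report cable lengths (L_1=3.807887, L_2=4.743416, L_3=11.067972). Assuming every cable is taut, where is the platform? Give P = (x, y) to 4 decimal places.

expand ‖A_i−P‖²=L_i² and subtract eq 1 (k_i ≔ ‖A_i‖²−L_i²)
k_1 = 144.0000+25.0000−14.5000 = 154.5000
eq1−eq2 → [12.0000  -10.0000]·P = 41.0000
eq1−eq3 → [24.0000  0.0000]·P = 252.0000
2×2 solve → P = (10.5000, 8.5000)

(10.5000, 8.5000)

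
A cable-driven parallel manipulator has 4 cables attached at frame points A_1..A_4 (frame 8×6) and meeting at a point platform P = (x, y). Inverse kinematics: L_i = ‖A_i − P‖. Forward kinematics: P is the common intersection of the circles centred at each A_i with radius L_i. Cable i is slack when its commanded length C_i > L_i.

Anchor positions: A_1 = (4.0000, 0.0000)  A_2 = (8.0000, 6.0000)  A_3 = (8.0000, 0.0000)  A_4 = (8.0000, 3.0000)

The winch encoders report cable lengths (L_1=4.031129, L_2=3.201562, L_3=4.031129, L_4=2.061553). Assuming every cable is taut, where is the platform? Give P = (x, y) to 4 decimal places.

(6.0000, 3.5000)

circle eqns → linear via eq_j − eq_1; set q_j = A_j·A_j − L_j²
q_1 = 16.0000+0.0000−16.2500 = -0.2500
-8.0000·x − 12.0000·y = q_1−q_2 = -90.0000
-8.0000·x + 0.0000·y = q_1−q_3 = -48.0000
-8.0000·x − 6.0000·y = q_1−q_4 = -69.0000
solve first two rows → x=6.0000, y=3.5000
check cable 4: ‖A_4−P‖² = 4.2500 ≈ L_4² = 4.2500 ✓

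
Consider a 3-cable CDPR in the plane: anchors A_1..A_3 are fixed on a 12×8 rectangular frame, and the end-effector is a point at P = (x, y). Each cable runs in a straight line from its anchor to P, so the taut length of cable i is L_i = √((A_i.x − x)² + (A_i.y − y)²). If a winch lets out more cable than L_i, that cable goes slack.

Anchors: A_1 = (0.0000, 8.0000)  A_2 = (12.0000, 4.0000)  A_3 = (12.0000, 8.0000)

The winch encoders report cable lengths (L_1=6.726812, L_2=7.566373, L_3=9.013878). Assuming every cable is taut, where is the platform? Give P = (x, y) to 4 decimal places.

each cable: (A_i−P)·(A_i−P) = L_i²; let q_i = ‖A_i‖²−L_i²
q_1 = 0.0000+64.0000−45.2500 = 18.7500
row 1: -24.0000x + 8.0000y = -84.0000  (q_2=102.7500)
row 2: -24.0000x + 0.0000y = -108.0000  (q_3=126.7500)
Cramer on rows 1–2 → x = 4.5000, y = 3.0000

(4.5000, 3.0000)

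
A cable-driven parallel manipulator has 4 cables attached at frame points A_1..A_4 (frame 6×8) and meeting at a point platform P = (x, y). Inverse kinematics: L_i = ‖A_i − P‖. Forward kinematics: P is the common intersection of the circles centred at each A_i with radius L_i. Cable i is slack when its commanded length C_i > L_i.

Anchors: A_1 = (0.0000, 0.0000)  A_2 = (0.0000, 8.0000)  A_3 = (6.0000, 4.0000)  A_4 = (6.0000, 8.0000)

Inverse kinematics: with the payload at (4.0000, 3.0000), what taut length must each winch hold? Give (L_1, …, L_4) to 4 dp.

cable 1: Δx=-4.0000, Δy=-3.0000; L_1 = √(Δx²+Δy²) = 5.0000
cable 2: Δx=-4.0000, Δy=5.0000; L_2 = √(Δx²+Δy²) = 6.4031
cable 3: Δx=2.0000, Δy=1.0000; L_3 = √(Δx²+Δy²) = 2.2361
cable 4: Δx=2.0000, Δy=5.0000; L_4 = √(Δx²+Δy²) = 5.3852

(5.0000, 6.4031, 2.2361, 5.3852)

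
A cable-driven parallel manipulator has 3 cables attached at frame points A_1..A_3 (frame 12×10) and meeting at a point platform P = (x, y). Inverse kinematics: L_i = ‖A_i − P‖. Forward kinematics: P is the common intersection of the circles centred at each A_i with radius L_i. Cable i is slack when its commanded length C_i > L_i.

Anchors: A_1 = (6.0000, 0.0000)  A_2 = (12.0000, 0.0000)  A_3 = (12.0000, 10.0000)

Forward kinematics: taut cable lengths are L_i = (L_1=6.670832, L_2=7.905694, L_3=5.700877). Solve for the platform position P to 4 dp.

expand ‖A_i−P‖²=L_i² and subtract eq 1 (k_i ≔ ‖A_i‖²−L_i²)
k_1 = 36.0000+0.0000−44.5000 = -8.5000
eq1−eq2 → [-12.0000  0.0000]·P = -90.0000
eq1−eq3 → [-12.0000  -20.0000]·P = -220.0000
2×2 solve → P = (7.5000, 6.5000)

(7.5000, 6.5000)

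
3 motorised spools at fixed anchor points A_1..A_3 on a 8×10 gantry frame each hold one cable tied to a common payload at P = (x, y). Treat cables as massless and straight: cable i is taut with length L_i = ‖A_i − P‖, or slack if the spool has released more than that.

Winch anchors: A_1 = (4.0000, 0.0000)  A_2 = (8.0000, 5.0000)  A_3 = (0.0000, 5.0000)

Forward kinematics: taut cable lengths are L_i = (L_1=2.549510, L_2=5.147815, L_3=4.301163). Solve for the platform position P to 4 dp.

each cable: (A_i−P)·(A_i−P) = L_i²; let k_i = ‖A_i‖²−L_i²
k_1 = 16.0000+0.0000−6.5000 = 9.5000
row 1: -8.0000x − 10.0000y = -53.0000  (k_2=62.5000)
row 2: 8.0000x − 10.0000y = 3.0000  (k_3=6.5000)
Cramer on rows 1–2 → x = 3.5000, y = 2.5000

(3.5000, 2.5000)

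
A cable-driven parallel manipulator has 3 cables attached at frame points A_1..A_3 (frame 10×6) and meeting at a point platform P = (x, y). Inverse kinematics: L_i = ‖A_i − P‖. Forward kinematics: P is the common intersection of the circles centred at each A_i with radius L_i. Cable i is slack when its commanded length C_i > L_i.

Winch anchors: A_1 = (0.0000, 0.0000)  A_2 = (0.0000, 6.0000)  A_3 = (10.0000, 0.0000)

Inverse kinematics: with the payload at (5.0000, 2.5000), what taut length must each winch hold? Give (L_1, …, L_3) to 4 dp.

L_1: Δ = A_1−P = (-5.0000, -2.5000) → ‖Δ‖ = √31.2500 = 5.5902
L_2: Δ = A_2−P = (-5.0000, 3.5000) → ‖Δ‖ = √37.2500 = 6.1033
L_3: Δ = A_3−P = (5.0000, -2.5000) → ‖Δ‖ = √31.2500 = 5.5902

(5.5902, 6.1033, 5.5902)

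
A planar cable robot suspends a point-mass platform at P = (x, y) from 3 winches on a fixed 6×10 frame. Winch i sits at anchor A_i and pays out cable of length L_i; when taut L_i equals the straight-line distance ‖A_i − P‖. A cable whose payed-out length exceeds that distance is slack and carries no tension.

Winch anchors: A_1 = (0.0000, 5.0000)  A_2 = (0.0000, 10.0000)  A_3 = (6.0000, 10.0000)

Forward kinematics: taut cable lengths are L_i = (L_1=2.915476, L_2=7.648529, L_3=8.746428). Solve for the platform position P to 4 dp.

each cable: (A_i−P)·(A_i−P) = L_i²; let k_i = ‖A_i‖²−L_i²
k_1 = 0.0000+25.0000−8.5000 = 16.5000
row 1: 0.0000x − 10.0000y = -25.0000  (k_2=41.5000)
row 2: -12.0000x − 10.0000y = -43.0000  (k_3=59.5000)
Cramer on rows 1–2 → x = 1.5000, y = 2.5000

(1.5000, 2.5000)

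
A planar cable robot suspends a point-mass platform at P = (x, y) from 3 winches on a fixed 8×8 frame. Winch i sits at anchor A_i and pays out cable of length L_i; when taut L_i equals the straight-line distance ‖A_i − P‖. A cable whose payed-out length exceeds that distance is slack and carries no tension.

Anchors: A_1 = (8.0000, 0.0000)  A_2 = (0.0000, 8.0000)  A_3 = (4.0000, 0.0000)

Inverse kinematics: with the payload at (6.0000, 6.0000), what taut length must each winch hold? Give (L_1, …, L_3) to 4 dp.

L_1 = √((8.0000−6.0000)² + (0.0000−6.0000)²) = 6.3246
L_2 = √((0.0000−6.0000)² + (8.0000−6.0000)²) = 6.3246
L_3 = √((4.0000−6.0000)² + (0.0000−6.0000)²) = 6.3246

(6.3246, 6.3246, 6.3246)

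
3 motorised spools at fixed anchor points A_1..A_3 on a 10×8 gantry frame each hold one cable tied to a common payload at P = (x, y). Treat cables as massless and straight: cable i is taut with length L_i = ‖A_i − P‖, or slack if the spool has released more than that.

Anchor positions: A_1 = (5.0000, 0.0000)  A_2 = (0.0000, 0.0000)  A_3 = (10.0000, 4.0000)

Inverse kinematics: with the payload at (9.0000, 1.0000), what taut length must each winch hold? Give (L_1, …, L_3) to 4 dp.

L_1: Δ = A_1−P = (-4.0000, -1.0000) → ‖Δ‖ = √17.0000 = 4.1231
L_2: Δ = A_2−P = (-9.0000, -1.0000) → ‖Δ‖ = √82.0000 = 9.0554
L_3: Δ = A_3−P = (1.0000, 3.0000) → ‖Δ‖ = √10.0000 = 3.1623

(4.1231, 9.0554, 3.1623)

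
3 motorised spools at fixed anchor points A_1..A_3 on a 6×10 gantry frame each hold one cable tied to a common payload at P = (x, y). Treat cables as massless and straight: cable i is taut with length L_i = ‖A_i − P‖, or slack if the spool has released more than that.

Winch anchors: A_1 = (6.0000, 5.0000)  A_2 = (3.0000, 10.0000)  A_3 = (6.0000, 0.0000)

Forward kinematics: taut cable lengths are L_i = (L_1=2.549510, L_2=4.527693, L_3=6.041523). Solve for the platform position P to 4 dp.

(3.5000, 5.5000)

expand ‖A_i−P‖²=L_i² and subtract eq 1 (q_i ≔ ‖A_i‖²−L_i²)
q_1 = 36.0000+25.0000−6.5000 = 54.5000
eq1−eq2 → [6.0000  -10.0000]·P = -34.0000
eq1−eq3 → [0.0000  10.0000]·P = 55.0000
2×2 solve → P = (3.5000, 5.5000)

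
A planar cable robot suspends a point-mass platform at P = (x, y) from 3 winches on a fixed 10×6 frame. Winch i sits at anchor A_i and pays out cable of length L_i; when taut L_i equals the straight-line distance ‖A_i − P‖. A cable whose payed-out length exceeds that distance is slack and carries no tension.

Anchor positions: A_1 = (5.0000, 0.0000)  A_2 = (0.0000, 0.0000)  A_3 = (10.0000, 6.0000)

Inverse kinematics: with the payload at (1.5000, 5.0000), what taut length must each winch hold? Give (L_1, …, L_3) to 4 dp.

(6.1033, 5.2202, 8.5586)

cable 1: Δx=3.5000, Δy=-5.0000; L_1 = √(Δx²+Δy²) = 6.1033
cable 2: Δx=-1.5000, Δy=-5.0000; L_2 = √(Δx²+Δy²) = 5.2202
cable 3: Δx=8.5000, Δy=1.0000; L_3 = √(Δx²+Δy²) = 8.5586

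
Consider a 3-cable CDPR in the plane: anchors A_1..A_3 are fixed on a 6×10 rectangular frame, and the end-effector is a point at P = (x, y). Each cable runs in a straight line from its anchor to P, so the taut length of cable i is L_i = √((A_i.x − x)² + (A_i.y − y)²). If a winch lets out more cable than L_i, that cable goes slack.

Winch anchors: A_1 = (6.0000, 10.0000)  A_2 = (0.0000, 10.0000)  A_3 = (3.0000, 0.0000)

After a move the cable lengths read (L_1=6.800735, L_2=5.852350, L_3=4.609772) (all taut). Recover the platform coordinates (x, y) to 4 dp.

(2.0000, 4.5000)

circle eqns → linear via eq_j − eq_1; set c_j = A_j·A_j − L_j²
c_1 = 36.0000+100.0000−46.2500 = 89.7500
12.0000·x + 0.0000·y = c_1−c_2 = 24.0000
6.0000·x + 20.0000·y = c_1−c_3 = 102.0000
solve first two rows → x=2.0000, y=4.5000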